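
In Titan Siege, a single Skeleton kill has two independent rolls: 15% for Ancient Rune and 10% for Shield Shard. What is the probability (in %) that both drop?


For independent events, P(both) = P(A) * P(B)
= 15% * 10%
= 150 / 100 %
= 1.5%

1.5%


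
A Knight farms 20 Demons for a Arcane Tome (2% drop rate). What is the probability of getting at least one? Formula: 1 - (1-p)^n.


P(at least one) = 1 - P(none) = 1 - (1-p)^n
p = 2/100 = 0.02
1 - p = 0.98
(1 - p)^20 = 0.98^20 = 0.667608
P(at least one) = 1 - 0.667608 = 0.3324

0.3324


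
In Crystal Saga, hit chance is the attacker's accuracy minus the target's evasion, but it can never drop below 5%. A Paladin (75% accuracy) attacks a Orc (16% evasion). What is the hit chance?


accuracy - evasion = 75 - 16 = 59
Apply floor: max(59, 5) = 59
Hit chance = 59%

59%


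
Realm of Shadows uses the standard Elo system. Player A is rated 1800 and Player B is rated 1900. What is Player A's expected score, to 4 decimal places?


Elo expected score: Ea = 1/(1 + 10^((Rb-Ra)/400))
Rb - Ra = 1900 - 1800 = 100
(Rb-Ra)/400 = 100/400 = 0.25
10^0.25 = 1.778279
Ea = 1/(1 + 1.778279) = 1/2.778279 = 0.3599

0.3599


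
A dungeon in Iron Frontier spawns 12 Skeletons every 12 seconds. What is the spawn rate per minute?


Spawns per minute = count * (60 / interval)
= 12 * (60 / 12)
= 12 * 5.0
= 60.0

60.0 per minute


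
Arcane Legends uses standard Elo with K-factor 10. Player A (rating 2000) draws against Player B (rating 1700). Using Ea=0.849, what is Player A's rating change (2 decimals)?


Elo update: delta = K * (S - Ea), where S = 0.5 (draws)
S - Ea = 0.5 - 0.849 = -0.349
Rating change = 10 * -0.349
= -3.49

-3.49 rating points


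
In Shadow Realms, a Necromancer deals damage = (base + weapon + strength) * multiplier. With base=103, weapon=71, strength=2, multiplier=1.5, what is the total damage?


Sum base + weapon + str = 103 + 71 + 2 = 176
Multiply by 1.5:
176 * 1.5 = 264.0

264.0 damage


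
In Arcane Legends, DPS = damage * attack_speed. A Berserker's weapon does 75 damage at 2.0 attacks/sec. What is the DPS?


DPS = damage * attack_speed
= 75 * 2.0
= 150.0

150.0 DPS


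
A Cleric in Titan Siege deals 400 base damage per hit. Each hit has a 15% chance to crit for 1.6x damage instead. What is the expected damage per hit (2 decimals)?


E[dmg] = base * (1 + crit_chance * (crit_mult - 1))
cc as decimal = 15/100 = 0.15
cm - 1 = 1.6 - 1 = 0.6
Bonus factor = 0.15 * 0.6 = 0.09
Total multiplier = 1 + 0.09 = 1.09
Expected damage = 400 * 1.09 = 436.00

436.00 damage


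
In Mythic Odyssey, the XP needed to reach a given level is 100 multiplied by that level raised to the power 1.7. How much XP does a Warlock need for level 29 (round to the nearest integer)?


XP = 100 * level^1.7
Substitute level = 29:
XP = 100 * 29^1.7
= 100 * 306.2504
= 30625

30625 XP


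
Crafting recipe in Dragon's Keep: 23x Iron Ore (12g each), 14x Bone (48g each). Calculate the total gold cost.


Cost breakdown:
  Iron Ore: 23 * 12 = 276
  Bone: 14 * 48 = 672
Total = 276 + 672 = 948

948 gold


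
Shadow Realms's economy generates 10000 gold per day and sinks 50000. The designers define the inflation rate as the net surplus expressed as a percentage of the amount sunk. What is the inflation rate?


Net gold = 10000 - 50000 = -40000
Inflation rate = net / sunk * 100 = -40000 / 50000 * 100
= -0.8 * 100
= -80.00%

-80.00%


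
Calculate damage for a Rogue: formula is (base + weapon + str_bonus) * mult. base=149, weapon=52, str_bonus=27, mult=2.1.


Sum base + weapon + str = 149 + 52 + 27 = 228
Multiply by 2.1:
228 * 2.1 = 478.8

478.8 damage


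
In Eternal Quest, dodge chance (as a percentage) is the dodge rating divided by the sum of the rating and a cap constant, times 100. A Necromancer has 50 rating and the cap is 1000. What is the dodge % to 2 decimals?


dodge% = 50 / (50 + 1000) * 100
= 50 / 1050 * 100
= 0.047619 * 100
= 4.76%

4.76%


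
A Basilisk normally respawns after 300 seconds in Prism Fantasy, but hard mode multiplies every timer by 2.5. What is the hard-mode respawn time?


Respawn time = base * multiplier
= 300 * 2.5
= 750.0 seconds

750.0 seconds


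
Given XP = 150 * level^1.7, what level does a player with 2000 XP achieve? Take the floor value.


XP = 150 * level^1.7, so level = (XP / 150)^(1/1.7)
= (2000 / 150)^(1/1.7)
= 13.3333^0.5882
= 4.5891
Floor: level = 4

level 4


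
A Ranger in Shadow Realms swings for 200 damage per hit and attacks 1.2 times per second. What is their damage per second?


DPS = damage * attack_speed
= 200 * 1.2
= 240.0

240.0 DPS


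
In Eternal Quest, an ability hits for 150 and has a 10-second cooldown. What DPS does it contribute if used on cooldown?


DPS = damage / cooldown
= 150 / 10
= 15.00

15.00 DPS


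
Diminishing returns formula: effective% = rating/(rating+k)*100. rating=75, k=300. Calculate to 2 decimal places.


effective% = rating / (rating + k) * 100
= 75 / (75 + 300) * 100
= 75 / 375 * 100
= 0.2 * 100
= 20.00%

20.00%


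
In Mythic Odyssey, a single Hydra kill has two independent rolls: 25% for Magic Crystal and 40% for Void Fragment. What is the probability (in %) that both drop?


For independent events, P(both) = P(A) * P(B)
= 25% * 40%
= 1000 / 100 %
= 10.0%

10.0%


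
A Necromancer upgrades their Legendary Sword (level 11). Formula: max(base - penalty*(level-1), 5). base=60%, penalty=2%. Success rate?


raw_rate = 60 - 2 * (11 - 1)
= 60 - 2 * 10
= 60 - 20
= 40
Apply floor: max(40, 5) = 40%

40%


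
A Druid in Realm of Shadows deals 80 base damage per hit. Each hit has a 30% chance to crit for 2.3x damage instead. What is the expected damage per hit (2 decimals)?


E[dmg] = base * (1 + crit_chance * (crit_mult - 1))
cc as decimal = 30/100 = 0.3
cm - 1 = 2.3 - 1 = 1.3
Bonus factor = 0.3 * 1.3 = 0.39
Total multiplier = 1 + 0.39 = 1.39
Expected damage = 80 * 1.39 = 111.20

111.20 damage


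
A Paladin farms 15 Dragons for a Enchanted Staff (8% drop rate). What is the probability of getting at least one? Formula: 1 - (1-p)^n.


P(at least one) = 1 - P(none) = 1 - (1-p)^n
p = 8/100 = 0.08
1 - p = 0.92
(1 - p)^15 = 0.92^15 = 0.286297
P(at least one) = 1 - 0.286297 = 0.7137

0.7137


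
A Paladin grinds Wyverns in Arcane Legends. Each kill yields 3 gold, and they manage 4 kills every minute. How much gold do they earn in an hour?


Gold per minute = 3 * 4 = 12
Gold per hour = 12 * 60 = 720

720 gold/hour


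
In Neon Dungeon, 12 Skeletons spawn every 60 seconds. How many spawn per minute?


Spawns per minute = count * (60 / interval)
= 12 * (60 / 60)
= 12 * 1.0
= 12.0

12.0 per minute


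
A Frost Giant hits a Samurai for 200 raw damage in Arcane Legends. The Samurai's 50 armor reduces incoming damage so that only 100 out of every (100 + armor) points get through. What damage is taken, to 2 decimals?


actual = 200 * 100 / (100 + 50)
= 200 * 100 / 150
= 20000 / 150
= 133.33

133.33 damage


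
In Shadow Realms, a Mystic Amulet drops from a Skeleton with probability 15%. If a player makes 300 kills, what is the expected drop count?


Expected drops = kills * (drop_rate / 100)
= 300 * (15 / 100)
= 300 * 0.15
= 45.0

45.0 drops


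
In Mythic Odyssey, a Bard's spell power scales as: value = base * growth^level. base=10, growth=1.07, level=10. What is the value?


value = base * growth^level
= 10 * 1.07^10
= 10 * 1.967151
= 19.67

19.67 spell power


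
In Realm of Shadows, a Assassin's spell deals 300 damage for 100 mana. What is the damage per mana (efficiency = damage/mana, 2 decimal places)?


Efficiency = damage / mana
= 300 / 100
= 3.00

3.00 dmg/mana


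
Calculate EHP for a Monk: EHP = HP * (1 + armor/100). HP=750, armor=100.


EHP = 750 * (1 + 100/100)
= 750 * (1 + 1.0)
= 750 * 2.0
= 1500.0

1500.0 EHP


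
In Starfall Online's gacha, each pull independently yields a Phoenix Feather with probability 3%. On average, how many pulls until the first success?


Expected pulls for a geometric distribution = 1/p = 100 / rate%
= 100 / 3
= 33.33

33.33 pulls


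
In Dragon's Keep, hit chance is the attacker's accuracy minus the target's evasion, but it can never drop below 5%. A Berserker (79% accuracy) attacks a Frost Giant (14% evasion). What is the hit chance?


accuracy - evasion = 79 - 14 = 65
Apply floor: max(65, 5) = 65
Hit chance = 65%

65%


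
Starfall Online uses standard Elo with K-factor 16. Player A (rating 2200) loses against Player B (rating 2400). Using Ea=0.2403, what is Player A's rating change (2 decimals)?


Elo update: delta = K * (S - Ea), where S = 0 (loses)
S - Ea = 0 - 0.2403 = -0.2403
Rating change = 16 * -0.2403
= -3.84

-3.84 rating points


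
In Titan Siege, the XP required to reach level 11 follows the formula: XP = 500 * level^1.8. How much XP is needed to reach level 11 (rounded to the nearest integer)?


XP = 500 * level^1.8
Substitute level = 11:
XP = 500 * 11^1.8
= 500 * 74.9043
= 37452

37452 XP


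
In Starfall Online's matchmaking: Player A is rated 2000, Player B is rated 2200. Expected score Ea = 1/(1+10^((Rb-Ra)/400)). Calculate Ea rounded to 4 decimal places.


Elo expected score: Ea = 1/(1 + 10^((Rb-Ra)/400))
Rb - Ra = 2200 - 2000 = 200
(Rb-Ra)/400 = 200/400 = 0.5
10^0.5 = 3.162278
Ea = 1/(1 + 3.162278) = 1/4.162278 = 0.2403

0.2403


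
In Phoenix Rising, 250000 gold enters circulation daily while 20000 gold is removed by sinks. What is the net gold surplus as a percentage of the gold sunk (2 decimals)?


Net gold = 250000 - 20000 = 230000
Inflation rate = net / sunk * 100 = 230000 / 20000 * 100
= 11.5 * 100
= 1150.00%

1150.00%


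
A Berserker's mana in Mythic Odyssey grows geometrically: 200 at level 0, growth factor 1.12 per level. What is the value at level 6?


value = base * growth^level
= 200 * 1.12^6
= 200 * 1.973823
= 394.76

394.76 mana


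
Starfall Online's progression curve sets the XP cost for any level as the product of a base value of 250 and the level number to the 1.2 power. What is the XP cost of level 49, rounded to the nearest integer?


XP = 250 * level^1.2
Substitute level = 49:
XP = 250 * 49^1.2
= 250 * 106.7174
= 26679

26679 XP


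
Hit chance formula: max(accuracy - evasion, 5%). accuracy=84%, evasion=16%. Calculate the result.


accuracy - evasion = 84 - 16 = 68
Apply floor: max(68, 5) = 68
Hit chance = 68%

68%


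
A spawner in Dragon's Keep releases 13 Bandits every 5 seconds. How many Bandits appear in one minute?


Spawns per minute = count * (60 / interval)
= 13 * (60 / 5)
= 13 * 12.0
= 156.0

156.0 per minute


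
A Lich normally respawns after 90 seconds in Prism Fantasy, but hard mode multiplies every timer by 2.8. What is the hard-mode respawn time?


Respawn time = base * multiplier
= 90 * 2.8
= 252.0 seconds

252.0 seconds


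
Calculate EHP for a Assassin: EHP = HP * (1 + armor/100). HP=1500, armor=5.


EHP = 1500 * (1 + 5/100)
= 1500 * (1 + 0.05)
= 1500 * 1.05
= 1575.0

1575.0 EHP


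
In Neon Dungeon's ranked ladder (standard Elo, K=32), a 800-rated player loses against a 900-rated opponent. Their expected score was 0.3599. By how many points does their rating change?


Elo update: delta = K * (S - Ea), where S = 0 (loses)
S - Ea = 0 - 0.3599 = -0.3599
Rating change = 32 * -0.3599
= -11.52

-11.52 rating points


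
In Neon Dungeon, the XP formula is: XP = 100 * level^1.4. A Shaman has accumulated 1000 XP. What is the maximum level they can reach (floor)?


XP = 100 * level^1.4, so level = (XP / 100)^(1/1.4)
= (1000 / 100)^(1/1.4)
= 10.0^0.7143
= 5.1795
Floor: level = 5

level 5


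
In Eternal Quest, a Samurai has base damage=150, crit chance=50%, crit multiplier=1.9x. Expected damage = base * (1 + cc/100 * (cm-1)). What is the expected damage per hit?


E[dmg] = base * (1 + crit_chance * (crit_mult - 1))
cc as decimal = 50/100 = 0.5
cm - 1 = 1.9 - 1 = 0.9
Bonus factor = 0.5 * 0.9 = 0.45
Total multiplier = 1 + 0.45 = 1.45
Expected damage = 150 * 1.45 = 217.50

217.50 damage


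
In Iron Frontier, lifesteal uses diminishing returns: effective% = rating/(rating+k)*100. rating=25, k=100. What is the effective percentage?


effective% = rating / (rating + k) * 100
= 25 / (25 + 100) * 100
= 25 / 125 * 100
= 0.2 * 100
= 20.00%

20.00%


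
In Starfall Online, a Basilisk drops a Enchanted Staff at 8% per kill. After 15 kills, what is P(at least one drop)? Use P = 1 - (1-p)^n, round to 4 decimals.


P(at least one) = 1 - P(none) = 1 - (1-p)^n
p = 8/100 = 0.08
1 - p = 0.92
(1 - p)^15 = 0.92^15 = 0.286297
P(at least one) = 1 - 0.286297 = 0.7137

0.7137


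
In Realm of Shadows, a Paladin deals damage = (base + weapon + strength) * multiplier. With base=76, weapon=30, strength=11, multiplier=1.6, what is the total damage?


Sum base + weapon + str = 76 + 30 + 11 = 117
Multiply by 1.6:
117 * 1.6 = 187.2

187.2 damage


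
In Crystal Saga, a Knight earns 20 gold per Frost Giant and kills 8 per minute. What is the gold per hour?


Gold per minute = 20 * 8 = 160
Gold per hour = 160 * 60 = 9600

9600 gold/hour


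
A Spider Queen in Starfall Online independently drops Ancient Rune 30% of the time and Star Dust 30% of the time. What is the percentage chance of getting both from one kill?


For independent events, P(both) = P(A) * P(B)
= 30% * 30%
= 900 / 100 %
= 9.0%

9.0%


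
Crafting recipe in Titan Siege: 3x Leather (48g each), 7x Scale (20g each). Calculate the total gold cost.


Cost breakdown:
  Leather: 3 * 48 = 144
  Scale: 7 * 20 = 140
Total = 144 + 140 = 284

284 gold


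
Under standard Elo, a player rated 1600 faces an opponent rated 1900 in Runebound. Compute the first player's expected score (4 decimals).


Elo expected score: Ea = 1/(1 + 10^((Rb-Ra)/400))
Rb - Ra = 1900 - 1600 = 300
(Rb-Ra)/400 = 300/400 = 0.75
10^0.75 = 5.623413
Ea = 1/(1 + 5.623413) = 1/6.623413 = 0.1510

0.1510


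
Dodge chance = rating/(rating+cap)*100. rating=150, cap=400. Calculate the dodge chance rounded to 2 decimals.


dodge% = 150 / (150 + 400) * 100
= 150 / 550 * 100
= 0.272727 * 100
= 27.27%

27.27%


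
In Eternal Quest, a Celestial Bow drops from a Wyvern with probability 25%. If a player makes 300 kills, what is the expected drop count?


Expected drops = kills * (drop_rate / 100)
= 300 * (25 / 100)
= 300 * 0.25
= 75.0

75.0 drops


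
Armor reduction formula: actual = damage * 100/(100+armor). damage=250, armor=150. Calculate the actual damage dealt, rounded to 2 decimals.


actual = 250 * 100 / (100 + 150)
= 250 * 100 / 250
= 25000 / 250
= 100.00

100.00 damage


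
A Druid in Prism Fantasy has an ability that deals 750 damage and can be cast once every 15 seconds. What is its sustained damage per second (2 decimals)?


DPS = damage / cooldown
= 750 / 15
= 50.00

50.00 DPS


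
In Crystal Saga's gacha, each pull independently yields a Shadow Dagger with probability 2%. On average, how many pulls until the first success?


Expected pulls for a geometric distribution = 1/p = 100 / rate%
= 100 / 2
= 50.0

50.0 pulls


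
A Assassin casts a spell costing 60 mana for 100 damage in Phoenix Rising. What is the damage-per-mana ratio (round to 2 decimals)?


Efficiency = damage / mana
= 100 / 60
= 1.67

1.67 dmg/mana


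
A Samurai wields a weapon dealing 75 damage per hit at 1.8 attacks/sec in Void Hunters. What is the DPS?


DPS = damage * attack_speed
= 75 * 1.8
= 135.0

135.0 DPS


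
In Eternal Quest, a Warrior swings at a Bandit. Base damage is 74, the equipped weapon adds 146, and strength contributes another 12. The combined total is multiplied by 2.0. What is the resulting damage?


Sum base + weapon + str = 74 + 146 + 12 = 232
Multiply by 2.0:
232 * 2.0 = 464.0

464.0 damage


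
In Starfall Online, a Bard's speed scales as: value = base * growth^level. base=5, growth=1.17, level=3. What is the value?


value = base * growth^level
= 5 * 1.17^3
= 5 * 1.601613
= 8.01

8.01 speed


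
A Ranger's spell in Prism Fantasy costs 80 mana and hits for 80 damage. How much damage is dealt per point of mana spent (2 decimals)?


Efficiency = damage / mana
= 80 / 80
= 1.00

1.00 dmg/mana


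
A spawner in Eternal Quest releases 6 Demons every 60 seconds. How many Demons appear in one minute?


Spawns per minute = count * (60 / interval)
= 6 * (60 / 60)
= 6 * 1.0
= 6.0

6.0 per minute


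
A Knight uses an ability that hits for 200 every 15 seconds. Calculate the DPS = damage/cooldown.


DPS = damage / cooldown
= 200 / 15
= 13.33

13.33 DPS


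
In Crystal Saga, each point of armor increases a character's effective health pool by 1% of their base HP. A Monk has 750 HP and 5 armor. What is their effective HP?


EHP = 750 * (1 + 5/100)
= 750 * (1 + 0.05)
= 750 * 1.05
= 787.5

787.5 EHP


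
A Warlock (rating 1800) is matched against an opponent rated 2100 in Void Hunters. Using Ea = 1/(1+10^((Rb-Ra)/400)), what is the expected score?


Elo expected score: Ea = 1/(1 + 10^((Rb-Ra)/400))
Rb - Ra = 2100 - 1800 = 300
(Rb-Ra)/400 = 300/400 = 0.75
10^0.75 = 5.623413
Ea = 1/(1 + 5.623413) = 1/6.623413 = 0.1510

0.1510


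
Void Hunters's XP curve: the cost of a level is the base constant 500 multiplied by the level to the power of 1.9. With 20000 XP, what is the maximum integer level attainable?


XP = 500 * level^1.9, so level = (XP / 500)^(1/1.9)
= (20000 / 500)^(1/1.9)
= 40.0^0.5263
= 6.9693
Floor: level = 6

level 6


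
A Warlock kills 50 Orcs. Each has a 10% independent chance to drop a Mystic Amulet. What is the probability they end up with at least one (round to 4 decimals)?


P(at least one) = 1 - P(none) = 1 - (1-p)^n
p = 10/100 = 0.1
1 - p = 0.9
(1 - p)^50 = 0.9^50 = 0.005154
P(at least one) = 1 - 0.005154 = 0.9948

0.9948


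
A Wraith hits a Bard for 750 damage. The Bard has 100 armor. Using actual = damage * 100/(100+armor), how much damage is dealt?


actual = 750 * 100 / (100 + 100)
= 750 * 100 / 200
= 75000 / 200
= 375.00

375.00 damage


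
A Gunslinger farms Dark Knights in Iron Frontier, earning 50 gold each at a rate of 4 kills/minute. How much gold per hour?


Gold per minute = 50 * 4 = 200
Gold per hour = 200 * 60 = 12000

12000 gold/hour


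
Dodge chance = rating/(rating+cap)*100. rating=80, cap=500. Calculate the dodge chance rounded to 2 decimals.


dodge% = 80 / (80 + 500) * 100
= 80 / 580 * 100
= 0.137931 * 100
= 13.79%

13.79%


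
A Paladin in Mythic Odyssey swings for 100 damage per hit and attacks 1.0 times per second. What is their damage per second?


DPS = damage * attack_speed
= 100 * 1.0
= 100.0

100.0 DPS


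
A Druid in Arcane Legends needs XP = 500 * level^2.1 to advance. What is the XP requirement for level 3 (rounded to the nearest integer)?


XP = 500 * level^2.1
Substitute level = 3:
XP = 500 * 3^2.1
= 500 * 10.0451
= 5023

5023 XP


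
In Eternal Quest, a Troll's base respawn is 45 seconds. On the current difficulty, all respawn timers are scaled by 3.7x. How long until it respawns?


Respawn time = base * multiplier
= 45 * 3.7
= 166.5 seconds

166.5 seconds


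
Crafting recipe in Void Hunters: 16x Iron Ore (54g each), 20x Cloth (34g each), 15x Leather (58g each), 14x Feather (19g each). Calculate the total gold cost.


Cost breakdown:
  Iron Ore: 16 * 54 = 864
  Cloth: 20 * 34 = 680
  Leather: 15 * 58 = 870
  Feather: 14 * 19 = 266
Total = 864 + 680 + 870 + 266 = 2680

2680 gold


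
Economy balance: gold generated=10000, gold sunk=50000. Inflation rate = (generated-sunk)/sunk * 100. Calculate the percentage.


Net gold = 10000 - 50000 = -40000
Inflation rate = net / sunk * 100 = -40000 / 50000 * 100
= -0.8 * 100
= -80.00%

-80.00%


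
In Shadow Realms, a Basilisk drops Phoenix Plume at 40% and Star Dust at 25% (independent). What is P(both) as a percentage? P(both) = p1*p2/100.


For independent events, P(both) = P(A) * P(B)
= 40% * 25%
= 1000 / 100 %
= 10.0%

10.0%


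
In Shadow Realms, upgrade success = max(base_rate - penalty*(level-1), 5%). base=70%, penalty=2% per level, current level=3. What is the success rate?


raw_rate = 70 - 2 * (3 - 1)
= 70 - 2 * 2
= 70 - 4
= 66
Apply floor: max(66, 5) = 66%

66%


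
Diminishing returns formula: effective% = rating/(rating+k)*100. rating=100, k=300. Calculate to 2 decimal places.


effective% = rating / (rating + k) * 100
= 100 / (100 + 300) * 100
= 100 / 400 * 100
= 0.25 * 100
= 25.00%

25.00%


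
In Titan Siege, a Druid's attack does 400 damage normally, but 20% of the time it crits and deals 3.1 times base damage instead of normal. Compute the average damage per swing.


E[dmg] = base * (1 + crit_chance * (crit_mult - 1))
cc as decimal = 20/100 = 0.2
cm - 1 = 3.1 - 1 = 2.1
Bonus factor = 0.2 * 2.1 = 0.42
Total multiplier = 1 + 0.42 = 1.42
Expected damage = 400 * 1.42 = 568.00

568.00 damage


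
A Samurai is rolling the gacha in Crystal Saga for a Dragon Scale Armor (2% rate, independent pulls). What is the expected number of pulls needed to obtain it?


Expected pulls for a geometric distribution = 1/p = 100 / rate%
= 100 / 2
= 50.0

50.0 pulls


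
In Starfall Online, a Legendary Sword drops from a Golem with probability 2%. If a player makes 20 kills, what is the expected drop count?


Expected drops = kills * (drop_rate / 100)
= 20 * (2 / 100)
= 20 * 0.02
= 0.4

0.4 drops


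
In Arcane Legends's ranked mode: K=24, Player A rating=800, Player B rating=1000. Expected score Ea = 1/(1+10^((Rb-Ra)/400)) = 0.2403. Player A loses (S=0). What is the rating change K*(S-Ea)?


Elo update: delta = K * (S - Ea), where S = 0 (loses)
S - Ea = 0 - 0.2403 = -0.2403
Rating change = 24 * -0.2403
= -5.77

-5.77 rating points


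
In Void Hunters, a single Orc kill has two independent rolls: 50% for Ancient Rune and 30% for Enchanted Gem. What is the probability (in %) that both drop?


For independent events, P(both) = P(A) * P(B)
= 50% * 30%
= 1500 / 100 %
= 15.0%

15.0%


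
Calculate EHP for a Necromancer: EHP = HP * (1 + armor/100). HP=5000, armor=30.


EHP = 5000 * (1 + 30/100)
= 5000 * (1 + 0.3)
= 5000 * 1.3
= 6500.0

6500.0 EHP


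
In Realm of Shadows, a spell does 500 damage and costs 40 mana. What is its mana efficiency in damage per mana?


Efficiency = damage / mana
= 500 / 40
= 12.50

12.50 dmg/mana


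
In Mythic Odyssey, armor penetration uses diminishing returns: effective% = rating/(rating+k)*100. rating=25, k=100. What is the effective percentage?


effective% = rating / (rating + k) * 100
= 25 / (25 + 100) * 100
= 25 / 125 * 100
= 0.2 * 100
= 20.00%

20.00%


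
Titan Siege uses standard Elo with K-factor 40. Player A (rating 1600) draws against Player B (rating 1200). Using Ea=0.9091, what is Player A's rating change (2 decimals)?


Elo update: delta = K * (S - Ea), where S = 0.5 (draws)
S - Ea = 0.5 - 0.9091 = -0.4091
Rating change = 40 * -0.4091
= -16.36

-16.36 rating points


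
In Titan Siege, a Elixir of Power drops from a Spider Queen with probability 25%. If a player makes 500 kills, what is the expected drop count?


Expected drops = kills * (drop_rate / 100)
= 500 * (25 / 100)
= 500 * 0.25
= 125.0

125.0 drops


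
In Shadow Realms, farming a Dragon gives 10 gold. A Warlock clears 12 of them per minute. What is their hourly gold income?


Gold per minute = 10 * 12 = 120
Gold per hour = 120 * 60 = 7200

7200 gold/hour


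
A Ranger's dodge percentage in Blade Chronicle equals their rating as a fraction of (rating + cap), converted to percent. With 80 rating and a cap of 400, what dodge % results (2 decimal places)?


dodge% = 80 / (80 + 400) * 100
= 80 / 480 * 100
= 0.166667 * 100
= 16.67%

16.67%


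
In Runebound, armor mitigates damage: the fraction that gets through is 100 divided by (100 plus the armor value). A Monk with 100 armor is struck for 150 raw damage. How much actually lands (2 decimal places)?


actual = 150 * 100 / (100 + 100)
= 150 * 100 / 200
= 15000 / 200
= 75.00

75.00 damage


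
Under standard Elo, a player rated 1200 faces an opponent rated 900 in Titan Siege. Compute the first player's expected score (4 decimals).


Elo expected score: Ea = 1/(1 + 10^((Rb-Ra)/400))
Rb - Ra = 900 - 1200 = -300
(Rb-Ra)/400 = -300/400 = -0.75
10^-0.75 = 0.177828
Ea = 1/(1 + 0.177828) = 1/1.177828 = 0.8490

0.8490


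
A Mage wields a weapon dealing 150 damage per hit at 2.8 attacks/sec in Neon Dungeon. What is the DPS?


DPS = damage * attack_speed
= 150 * 2.8
= 420.0

420.0 DPS


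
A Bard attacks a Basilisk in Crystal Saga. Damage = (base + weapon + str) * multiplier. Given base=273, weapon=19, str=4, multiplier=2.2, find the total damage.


Sum base + weapon + str = 273 + 19 + 4 = 296
Multiply by 2.2:
296 * 2.2 = 651.2

651.2 damage


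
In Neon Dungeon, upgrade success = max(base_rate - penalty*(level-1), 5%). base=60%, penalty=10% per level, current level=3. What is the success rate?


raw_rate = 60 - 10 * (3 - 1)
= 60 - 10 * 2
= 60 - 20
= 40
Apply floor: max(40, 5) = 40%

40%


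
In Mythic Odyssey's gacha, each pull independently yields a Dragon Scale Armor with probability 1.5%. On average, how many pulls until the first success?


Expected pulls for a geometric distribution = 1/p = 100 / rate%
= 100 / 1.5
= 66.67

66.67 pulls


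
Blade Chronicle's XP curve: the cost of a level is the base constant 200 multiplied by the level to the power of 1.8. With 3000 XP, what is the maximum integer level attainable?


XP = 200 * level^1.8, so level = (XP / 200)^(1/1.8)
= (3000 / 200)^(1/1.8)
= 15.0^0.5556
= 4.5018
Floor: level = 4

level 4


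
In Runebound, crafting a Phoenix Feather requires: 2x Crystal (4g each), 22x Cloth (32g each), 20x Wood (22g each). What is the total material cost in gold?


Cost breakdown:
  Crystal: 2 * 4 = 8
  Cloth: 22 * 32 = 704
  Wood: 20 * 22 = 440
Total = 8 + 704 + 440 = 1152

1152 gold


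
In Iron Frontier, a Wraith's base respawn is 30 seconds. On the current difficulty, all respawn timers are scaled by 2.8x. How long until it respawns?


Respawn time = base * multiplier
= 30 * 2.8
= 84.0 seconds

84.0 seconds


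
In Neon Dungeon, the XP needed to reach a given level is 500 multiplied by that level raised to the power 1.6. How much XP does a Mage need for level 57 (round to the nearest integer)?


XP = 500 * level^1.6
Substitute level = 57:
XP = 500 * 57^1.6
= 500 * 644.7625
= 322381

322381 XP


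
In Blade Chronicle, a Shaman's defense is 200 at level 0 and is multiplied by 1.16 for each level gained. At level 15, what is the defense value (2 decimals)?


value = base * growth^level
= 200 * 1.16^15
= 200 * 9.265521
= 1853.10

1853.10 defense


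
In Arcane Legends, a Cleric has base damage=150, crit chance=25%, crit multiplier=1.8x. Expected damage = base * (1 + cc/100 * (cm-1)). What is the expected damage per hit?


E[dmg] = base * (1 + crit_chance * (crit_mult - 1))
cc as decimal = 25/100 = 0.25
cm - 1 = 1.8 - 1 = 0.8
Bonus factor = 0.25 * 0.8 = 0.2
Total multiplier = 1 + 0.2 = 1.2
Expected damage = 150 * 1.2 = 180.00

180.00 damage


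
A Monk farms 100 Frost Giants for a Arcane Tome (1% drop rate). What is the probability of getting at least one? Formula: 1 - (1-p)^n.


P(at least one) = 1 - P(none) = 1 - (1-p)^n
p = 1/100 = 0.01
1 - p = 0.99
(1 - p)^100 = 0.99^100 = 0.366032
P(at least one) = 1 - 0.366032 = 0.6340

0.6340


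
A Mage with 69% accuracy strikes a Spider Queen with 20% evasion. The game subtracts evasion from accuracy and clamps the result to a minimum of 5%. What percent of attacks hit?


accuracy - evasion = 69 - 20 = 49
Apply floor: max(49, 5) = 49
Hit chance = 49%

49%


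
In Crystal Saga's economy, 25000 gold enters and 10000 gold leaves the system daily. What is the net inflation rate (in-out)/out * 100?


Net gold = 25000 - 10000 = 15000
Inflation rate = net / sunk * 100 = 15000 / 10000 * 100
= 1.5 * 100
= 150.00%

150.00%


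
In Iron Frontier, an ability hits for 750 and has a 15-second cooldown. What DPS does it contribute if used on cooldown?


DPS = damage / cooldown
= 750 / 15
= 50.00

50.00 DPS


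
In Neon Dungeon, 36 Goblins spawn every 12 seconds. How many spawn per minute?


Spawns per minute = count * (60 / interval)
= 36 * (60 / 12)
= 36 * 5.0
= 180.0

180.0 per minute


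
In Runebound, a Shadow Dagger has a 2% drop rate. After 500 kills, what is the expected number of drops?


Expected drops = kills * (drop_rate / 100)
= 500 * (2 / 100)
= 500 * 0.02
= 10.0

10.0 drops


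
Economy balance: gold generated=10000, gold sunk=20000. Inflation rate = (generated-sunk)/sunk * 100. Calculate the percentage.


Net gold = 10000 - 20000 = -10000
Inflation rate = net / sunk * 100 = -10000 / 20000 * 100
= -0.5 * 100
= -50.00%

-50.00%


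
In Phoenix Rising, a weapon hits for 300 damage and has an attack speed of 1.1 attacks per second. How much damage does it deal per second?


DPS = damage * attack_speed
= 300 * 1.1
= 330.0

330.0 DPS


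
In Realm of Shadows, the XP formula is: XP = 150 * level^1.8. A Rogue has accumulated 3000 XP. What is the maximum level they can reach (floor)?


XP = 150 * level^1.8, so level = (XP / 150)^(1/1.8)
= (3000 / 150)^(1/1.8)
= 20.0^0.5556
= 5.282
Floor: level = 5

level 5


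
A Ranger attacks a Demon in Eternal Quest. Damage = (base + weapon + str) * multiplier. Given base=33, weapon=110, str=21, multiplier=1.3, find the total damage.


Sum base + weapon + str = 33 + 110 + 21 = 164
Multiply by 1.3:
164 * 1.3 = 213.2

213.2 damage


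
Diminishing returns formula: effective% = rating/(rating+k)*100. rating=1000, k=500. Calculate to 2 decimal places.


effective% = rating / (rating + k) * 100
= 1000 / (1000 + 500) * 100
= 1000 / 1500 * 100
= 0.666667 * 100
= 66.67%

66.67%


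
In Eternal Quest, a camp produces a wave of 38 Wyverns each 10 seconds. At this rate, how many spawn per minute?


Spawns per minute = count * (60 / interval)
= 38 * (60 / 10)
= 38 * 6.0
= 228.0

228.0 per minute


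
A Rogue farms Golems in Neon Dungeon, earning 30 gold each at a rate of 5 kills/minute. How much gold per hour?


Gold per minute = 30 * 5 = 150
Gold per hour = 150 * 60 = 9000

9000 gold/hour


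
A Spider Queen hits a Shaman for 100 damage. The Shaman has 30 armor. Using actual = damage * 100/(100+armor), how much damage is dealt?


actual = 100 * 100 / (100 + 30)
= 100 * 100 / 130
= 10000 / 130
= 76.92

76.92 damage


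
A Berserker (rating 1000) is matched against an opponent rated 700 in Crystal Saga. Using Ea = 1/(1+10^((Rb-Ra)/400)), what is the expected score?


Elo expected score: Ea = 1/(1 + 10^((Rb-Ra)/400))
Rb - Ra = 700 - 1000 = -300
(Rb-Ra)/400 = -300/400 = -0.75
10^-0.75 = 0.177828
Ea = 1/(1 + 0.177828) = 1/1.177828 = 0.8490

0.8490


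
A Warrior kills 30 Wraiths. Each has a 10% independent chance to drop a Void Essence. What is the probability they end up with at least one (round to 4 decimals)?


P(at least one) = 1 - P(none) = 1 - (1-p)^n
p = 10/100 = 0.1
1 - p = 0.9
(1 - p)^30 = 0.9^30 = 0.042391
P(at least one) = 1 - 0.042391 = 0.9576

0.9576


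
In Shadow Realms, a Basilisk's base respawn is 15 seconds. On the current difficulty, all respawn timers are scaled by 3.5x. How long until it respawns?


Respawn time = base * multiplier
= 15 * 3.5
= 52.5 seconds

52.5 seconds


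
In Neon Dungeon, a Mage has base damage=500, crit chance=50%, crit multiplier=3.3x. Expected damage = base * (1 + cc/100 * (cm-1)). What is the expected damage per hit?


E[dmg] = base * (1 + crit_chance * (crit_mult - 1))
cc as decimal = 50/100 = 0.5
cm - 1 = 3.3 - 1 = 2.3
Bonus factor = 0.5 * 2.3 = 1.15
Total multiplier = 1 + 1.15 = 2.15
Expected damage = 500 * 2.15 = 1075.00

1075.00 damage


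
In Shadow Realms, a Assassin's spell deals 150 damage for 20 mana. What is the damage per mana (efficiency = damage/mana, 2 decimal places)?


Efficiency = damage / mana
= 150 / 20
= 7.50

7.50 dmg/mana


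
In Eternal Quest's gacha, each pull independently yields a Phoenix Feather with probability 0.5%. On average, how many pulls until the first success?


Expected pulls for a geometric distribution = 1/p = 100 / rate%
= 100 / 0.5
= 200.0

200.0 pulls


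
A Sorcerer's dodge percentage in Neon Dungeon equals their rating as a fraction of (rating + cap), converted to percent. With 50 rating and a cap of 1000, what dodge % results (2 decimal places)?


dodge% = 50 / (50 + 1000) * 100
= 50 / 1050 * 100
= 0.047619 * 100
= 4.76%

4.76%


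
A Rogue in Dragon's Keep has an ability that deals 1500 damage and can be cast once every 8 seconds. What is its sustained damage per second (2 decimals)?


DPS = damage / cooldown
= 1500 / 8
= 187.50

187.50 DPS


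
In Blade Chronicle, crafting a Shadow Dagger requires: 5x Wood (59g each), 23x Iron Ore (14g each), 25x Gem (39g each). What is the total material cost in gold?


Cost breakdown:
  Wood: 5 * 59 = 295
  Iron Ore: 23 * 14 = 322
  Gem: 25 * 39 = 975
Total = 295 + 322 + 975 = 1592

1592 gold


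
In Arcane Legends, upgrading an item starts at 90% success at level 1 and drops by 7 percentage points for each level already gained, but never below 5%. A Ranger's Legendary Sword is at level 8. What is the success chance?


raw_rate = 90 - 7 * (8 - 1)
= 90 - 7 * 7
= 90 - 49
= 41
Apply floor: max(41, 5) = 41%

41%


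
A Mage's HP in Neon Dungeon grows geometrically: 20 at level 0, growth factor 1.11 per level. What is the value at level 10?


value = base * growth^level
= 20 * 1.11^10
= 20 * 2.839421
= 56.79

56.79 HP


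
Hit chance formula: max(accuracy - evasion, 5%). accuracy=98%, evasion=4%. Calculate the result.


accuracy - evasion = 98 - 4 = 94
Apply floor: max(94, 5) = 94
Hit chance = 94%

94%


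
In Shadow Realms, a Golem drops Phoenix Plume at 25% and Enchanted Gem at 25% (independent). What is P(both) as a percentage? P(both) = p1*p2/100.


For independent events, P(both) = P(A) * P(B)
= 25% * 25%
= 625 / 100 %
= 6.25%

6.25%


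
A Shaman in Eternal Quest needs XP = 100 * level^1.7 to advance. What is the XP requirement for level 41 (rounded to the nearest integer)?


XP = 100 * level^1.7
Substitute level = 41:
XP = 100 * 41^1.7
= 100 * 551.7376
= 55174

55174 XP


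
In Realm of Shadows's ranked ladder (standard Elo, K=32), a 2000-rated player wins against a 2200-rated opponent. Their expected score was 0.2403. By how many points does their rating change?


Elo update: delta = K * (S - Ea), where S = 1 (wins)
S - Ea = 1 - 0.2403 = 0.7597
Rating change = 32 * 0.7597
= 24.31

24.31 rating points


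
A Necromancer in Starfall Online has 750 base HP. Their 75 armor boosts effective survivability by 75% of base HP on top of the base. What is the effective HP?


EHP = 750 * (1 + 75/100)
= 750 * (1 + 0.75)
= 750 * 1.75
= 1312.5

1312.5 EHP


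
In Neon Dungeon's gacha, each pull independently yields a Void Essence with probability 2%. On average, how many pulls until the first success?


Expected pulls for a geometric distribution = 1/p = 100 / rate%
= 100 / 2
= 50.0

50.0 pulls


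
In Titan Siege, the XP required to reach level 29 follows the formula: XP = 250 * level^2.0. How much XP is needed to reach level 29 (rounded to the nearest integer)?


XP = 250 * level^2.0
Substitute level = 29:
XP = 250 * 29^2.0
= 250 * 841.0
= 210250

210250 XP


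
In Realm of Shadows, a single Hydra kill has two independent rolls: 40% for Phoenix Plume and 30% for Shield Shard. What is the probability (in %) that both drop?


For independent events, P(both) = P(A) * P(B)
= 40% * 30%
= 1200 / 100 %
= 12.0%

12.0%


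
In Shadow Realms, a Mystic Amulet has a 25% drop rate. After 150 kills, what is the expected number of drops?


Expected drops = kills * (drop_rate / 100)
= 150 * (25 / 100)
= 150 * 0.25
= 37.5

37.5 drops


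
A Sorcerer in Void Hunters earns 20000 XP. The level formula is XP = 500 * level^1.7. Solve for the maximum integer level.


XP = 500 * level^1.7, so level = (XP / 500)^(1/1.7)
= (20000 / 500)^(1/1.7)
= 40.0^0.5882
= 8.7577
Floor: level = 8

level 8


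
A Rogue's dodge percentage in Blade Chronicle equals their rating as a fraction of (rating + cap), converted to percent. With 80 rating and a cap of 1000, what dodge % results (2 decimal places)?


dodge% = 80 / (80 + 1000) * 100
= 80 / 1080 * 100
= 0.074074 * 100
= 7.41%

7.41%


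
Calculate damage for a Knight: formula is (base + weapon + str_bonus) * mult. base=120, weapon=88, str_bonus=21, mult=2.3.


Sum base + weapon + str = 120 + 88 + 21 = 229
Multiply by 2.3:
229 * 2.3 = 526.7

526.7 damage


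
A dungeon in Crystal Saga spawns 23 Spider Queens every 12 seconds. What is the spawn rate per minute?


Spawns per minute = count * (60 / interval)
= 23 * (60 / 12)
= 23 * 5.0
= 115.0

115.0 per minute


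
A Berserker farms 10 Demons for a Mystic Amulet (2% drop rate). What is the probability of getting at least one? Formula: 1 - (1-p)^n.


P(at least one) = 1 - P(none) = 1 - (1-p)^n
p = 2/100 = 0.02
1 - p = 0.98
(1 - p)^10 = 0.98^10 = 0.817073
P(at least one) = 1 - 0.817073 = 0.1829

0.1829


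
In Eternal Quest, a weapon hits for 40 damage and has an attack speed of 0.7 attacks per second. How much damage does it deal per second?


DPS = damage * attack_speed
= 40 * 0.7
= 28.0

28.0 DPS


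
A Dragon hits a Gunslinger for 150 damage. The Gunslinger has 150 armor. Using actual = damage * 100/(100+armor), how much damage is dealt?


actual = 150 * 100 / (100 + 150)
= 150 * 100 / 250
= 15000 / 250
= 60.00

60.00 damage


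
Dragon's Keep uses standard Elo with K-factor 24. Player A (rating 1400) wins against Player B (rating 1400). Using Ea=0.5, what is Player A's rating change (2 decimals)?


Elo update: delta = K * (S - Ea), where S = 1 (wins)
S - Ea = 1 - 0.5 = 0.5
Rating change = 24 * 0.5
= 12.00

12.00 rating points


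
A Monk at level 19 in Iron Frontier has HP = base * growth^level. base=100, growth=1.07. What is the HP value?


value = base * growth^level
= 100 * 1.07^19
= 100 * 3.616528
= 361.65

361.65 HP


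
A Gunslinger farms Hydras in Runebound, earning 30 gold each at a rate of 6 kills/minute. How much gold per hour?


Gold per minute = 30 * 6 = 180
Gold per hour = 180 * 60 = 10800

10800 gold/hour


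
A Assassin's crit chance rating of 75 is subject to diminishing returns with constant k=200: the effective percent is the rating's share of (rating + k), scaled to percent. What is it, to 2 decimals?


effective% = rating / (rating + k) * 100
= 75 / (75 + 200) * 100
= 75 / 275 * 100
= 0.272727 * 100
= 27.27%

27.27%


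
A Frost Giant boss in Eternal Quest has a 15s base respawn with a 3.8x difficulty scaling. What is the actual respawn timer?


Respawn time = base * multiplier
= 15 * 3.8
= 57.0 seconds

57.0 seconds


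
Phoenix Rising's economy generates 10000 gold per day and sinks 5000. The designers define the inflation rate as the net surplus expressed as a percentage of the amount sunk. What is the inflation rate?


Net gold = 10000 - 5000 = 5000
Inflation rate = net / sunk * 100 = 5000 / 5000 * 100
= 1.0 * 100
= 100.00%

100.00%


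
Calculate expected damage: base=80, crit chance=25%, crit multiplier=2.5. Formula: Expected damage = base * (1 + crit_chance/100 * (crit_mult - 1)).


E[dmg] = base * (1 + crit_chance * (crit_mult - 1))
cc as decimal = 25/100 = 0.25
cm - 1 = 2.5 - 1 = 1.5
Bonus factor = 0.25 * 1.5 = 0.375
Total multiplier = 1 + 0.375 = 1.375
Expected damage = 80 * 1.375 = 110.00

110.00 damage


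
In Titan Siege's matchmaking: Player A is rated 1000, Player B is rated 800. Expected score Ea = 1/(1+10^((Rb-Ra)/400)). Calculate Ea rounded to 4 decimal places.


Elo expected score: Ea = 1/(1 + 10^((Rb-Ra)/400))
Rb - Ra = 800 - 1000 = -200
(Rb-Ra)/400 = -200/400 = -0.5
10^-0.5 = 0.316228
Ea = 1/(1 + 0.316228) = 1/1.316228 = 0.7597

0.7597
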